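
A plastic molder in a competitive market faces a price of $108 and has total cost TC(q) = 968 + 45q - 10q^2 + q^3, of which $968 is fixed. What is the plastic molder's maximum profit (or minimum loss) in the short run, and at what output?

AVC = 45 - 10q + q^2 has its minimum $20 at q = 5; price $108 clears that bar, so the firm operates.
With MC = 45 - 20q + 3q^2, P = MC on the upward-sloping part at q* = 9.
TR = 108·9 = 972. TC = 968 + 324 = 1292. Profit = 972 − 1292 = -$320.
By producing, the firm covers all variable cost plus $648 of fixed cost; shutting down would lose the full $968.

Profit = -$320 at q = 9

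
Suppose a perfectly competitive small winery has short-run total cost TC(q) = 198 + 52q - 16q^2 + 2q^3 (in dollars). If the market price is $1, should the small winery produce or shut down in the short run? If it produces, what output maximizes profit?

Strip out fixed cost: VC = 52q - 16q^2 + 2q^3. Then AVC = 52 - 16q + 2q^2 and MC = 52 - 32q + 6q^2.
The AVC parabola has its vertex at q = 16/4 = 4, where AVC = 52 - 16·4 + 2·4^2 = $20.
P = $1 lies below min AVC = $20; no output level covers variable cost.
Best response: produce nothing and absorb the $198 fixed cost.

Shut down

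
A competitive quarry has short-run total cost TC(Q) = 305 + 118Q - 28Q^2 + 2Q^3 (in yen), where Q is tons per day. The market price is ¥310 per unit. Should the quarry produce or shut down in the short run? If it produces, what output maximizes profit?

From TC, MC = TC'(Q) = 118 - 56Q + 6Q^2 and AVC = VC/Q = 118 - 28Q + 2Q^2.
The AVC parabola has its vertex at Q = 28/4 = 7, where AVC = 118 - 28·7 + 2·7^2 = ¥20.
Because ¥310 ≥ ¥20, revenue can cover variable cost; the firm operates.
Solving P = MC: -192 - 56Q + 6Q^2 = 0 ⇒ Q = -8/3 or 12. On the upward-sloping branch, Q* = 12.
Check: AVC at Q = 12 is ¥70 ≤ P, so revenue covers variable cost.
Profit = P·Q − TC = 310·12 − 1145 = ¥2575.

Produce at Q = 12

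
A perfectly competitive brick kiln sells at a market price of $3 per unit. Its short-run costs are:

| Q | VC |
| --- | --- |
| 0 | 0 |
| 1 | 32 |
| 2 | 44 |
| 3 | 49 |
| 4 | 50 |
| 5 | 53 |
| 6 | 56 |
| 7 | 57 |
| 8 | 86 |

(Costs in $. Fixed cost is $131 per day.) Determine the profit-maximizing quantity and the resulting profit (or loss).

Q = 0 (shut down); profit = -$131

Profit at each row (π = 3Q − TC): Q=0: -131; Q=1: -160; Q=2: -169; Q=3: -171; Q=4: -169; Q=5: -169; Q=6: -169; Q=7: -167; Q=8: -193.
Profit is highest at Q = 0. Equivalently, the lowest AVC in the table is 57/7 ≈ $8.14 at Q = 7, and P = $3 falls below it — price never covers variable cost, so the firm shuts down and loses only its fixed cost.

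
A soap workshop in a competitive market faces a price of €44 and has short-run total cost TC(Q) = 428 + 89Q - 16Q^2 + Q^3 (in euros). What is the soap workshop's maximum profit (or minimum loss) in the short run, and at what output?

AVC = 89 - 16Q + Q^2; min AVC = €25 at Q = 8. Since P = €44 ≥ min AVC, the firm produces.
MC = 89 - 32Q + 3Q^2. Setting P = MC and taking the root on the rising branch gives Q* = 9.
TR = 44·9 = 396. TC = 428 + 234 = 662. Profit = 396 − 662 = -€266.
By producing, the firm covers all variable cost plus €162 of fixed cost; shutting down would lose the full €428.

Profit = -€266 at Q = 9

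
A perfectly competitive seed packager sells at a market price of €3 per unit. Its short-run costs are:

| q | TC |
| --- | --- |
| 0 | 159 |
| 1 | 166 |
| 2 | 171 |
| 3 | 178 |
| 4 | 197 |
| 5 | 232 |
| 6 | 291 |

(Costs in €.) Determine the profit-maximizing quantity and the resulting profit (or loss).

Tabulate TR − TC: q=0: -159; q=1: -163; q=2: -165; q=3: -169; q=4: -185; q=5: -217; q=6: -273.
Profit is highest at q = 0. Equivalently, the lowest AVC in the table is 12/2 ≈ €6 at q = 2, and P = €3 falls below it — price never covers variable cost, so the firm shuts down and loses only its fixed cost.

q = 0 (shut down); profit = -€159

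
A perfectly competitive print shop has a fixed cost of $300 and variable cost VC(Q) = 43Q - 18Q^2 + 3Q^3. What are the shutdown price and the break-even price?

Shutdown price = $16; break-even price = $88

AVC = 43 - 18Q + 3Q^2; minimized at Q = 3, giving min AVC = $16. That is the shutdown price.
ATC = 300/Q + 43 - 18Q + 3Q^2. Setting dATC/dQ = −300/Q^2 − 18 + 6Q = 0 gives Q = 5 (since 6·5^3 − 18·5^2 = 300).
min ATC = 300/5 + 43 − 18·5 + 3·5^2 = $88. That is the break-even price.
Between these two prices the firm operates at a loss; above $88 it earns a profit.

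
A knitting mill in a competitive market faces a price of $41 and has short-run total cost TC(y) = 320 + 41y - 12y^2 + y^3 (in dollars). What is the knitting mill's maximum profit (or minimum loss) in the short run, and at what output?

AVC = 41 - 12y + y^2; min AVC = $5 at y = 6. Since P = $41 ≥ min AVC, the firm produces.
With MC = 41 - 24y + 3y^2, P = MC on the upward-sloping part at y* = 8.
TR = 41·8 = 328. TC = 320 + 72 = 392. Profit = 328 − 392 = -$64.
Shutting down would mean losing the fixed cost of $320, so operating at a loss of $64 is better by $256.

Profit = -$64 at y = 8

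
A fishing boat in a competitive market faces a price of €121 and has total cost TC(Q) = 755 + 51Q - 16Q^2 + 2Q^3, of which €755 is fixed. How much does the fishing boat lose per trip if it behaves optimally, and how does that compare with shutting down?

Profit = -€167 at Q = 7

AVC = 51 - 16Q + 2Q^2; min AVC = €19 at Q = 4. Since P = €121 ≥ min AVC, the firm produces.
MC = 51 - 32Q + 6Q^2. Setting P = MC and taking the root on the rising branch gives Q* = 7.
TR = 121·7 = 847. TC = 755 + 259 = 1014. Profit = 847 − 1014 = -€167.
Shutting down would mean losing the fixed cost of €755, so operating at a loss of €167 is better by €588.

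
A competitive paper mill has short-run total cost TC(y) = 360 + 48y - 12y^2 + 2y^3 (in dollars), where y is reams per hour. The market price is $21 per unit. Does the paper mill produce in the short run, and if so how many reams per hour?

Variable cost is VC = 48y - 12y^2 + 2y^3, so AVC = VC/y = 48 - 12y + 2y^2 and MC = dTC/dy = 48 - 24y + 6y^2.
AVC hits its minimum where MC = AVC, at y = 3, giving min AVC = 48 - 12·3 + 2·3^2 = $30.
With P < min AVC ($21 < $30), every unit sold adds to the loss.
The firm minimizes its loss by shutting down and losing only its fixed cost of $360.

Shut down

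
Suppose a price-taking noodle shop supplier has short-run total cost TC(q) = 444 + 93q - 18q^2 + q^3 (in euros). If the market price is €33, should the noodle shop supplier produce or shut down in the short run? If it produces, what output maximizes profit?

Variable cost is VC = 93q - 18q^2 + q^3, so AVC = VC/q = 93 - 18q + q^2 and MC = dTC/dq = 93 - 36q + 3q^2.
AVC hits its minimum where MC = AVC, at q = 9, giving min AVC = 93 - 18·9 + 9^2 = €12.
Since P = €33 ≥ min AVC = €12, price covers variable cost and the firm should produce.
Set P = MC: 33 = 93 - 36q + 3q^2 → 60 - 36q + 3q^2 = 0. The roots are q = 2 and q = 10; the profit-maximizing output is on the rising part of MC, so q* = 10.
Check: AVC at q = 10 is €13 ≤ P, so revenue covers variable cost.
Profit = P·q − TC = 33·10 − 574 = -€244, a loss, but smaller than the €444 fixed cost the firm would lose by shutting down.

Produce at q = 10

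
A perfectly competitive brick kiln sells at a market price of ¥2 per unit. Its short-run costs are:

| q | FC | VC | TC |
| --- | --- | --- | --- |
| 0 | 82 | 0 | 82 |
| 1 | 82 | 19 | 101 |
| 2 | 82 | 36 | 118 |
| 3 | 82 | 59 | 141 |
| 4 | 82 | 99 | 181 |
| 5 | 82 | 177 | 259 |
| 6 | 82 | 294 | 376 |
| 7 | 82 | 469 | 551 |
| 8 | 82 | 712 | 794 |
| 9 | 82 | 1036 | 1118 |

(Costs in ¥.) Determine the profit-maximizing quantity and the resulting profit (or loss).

q = 0 (shut down); profit = -¥82

Compute π = P·q − TC at each output: q=0: -82; q=1: -99; q=2: -114; q=3: -135; q=4: -173; q=5: -249; q=6: -364; q=7: -537; q=8: -778; q=9: -1100.
Profit is highest at q = 0. Equivalently, the lowest AVC in the table is 36/2 ≈ ¥18 at q = 2, and P = ¥2 falls below it — price never covers variable cost, so the firm shuts down and loses only its fixed cost.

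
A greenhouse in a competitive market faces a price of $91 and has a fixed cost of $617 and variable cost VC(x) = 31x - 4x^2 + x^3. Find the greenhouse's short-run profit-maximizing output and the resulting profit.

AVC = 31 - 4x + x^2 has its minimum $27 at x = 2; price $91 clears that bar, so the firm operates.
MC = 31 - 8x + 3x^2. Setting P = MC and taking the root on the rising branch gives x* = 6.
TR = 91·6 = 546. TC = 617 + 258 = 875. Profit = 546 − 875 = -$329.
Shutting down would mean losing the fixed cost of $617, so operating at a loss of $329 is better by $288.

Profit = -$329 at x = 6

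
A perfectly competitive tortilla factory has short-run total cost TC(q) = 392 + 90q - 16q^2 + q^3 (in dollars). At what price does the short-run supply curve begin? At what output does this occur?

$26 per unit, at q = 8

The firm shuts down when price falls below the minimum of average variable cost. AVC = VC/q = 90 - 16q + q^2.
dAVC/dq = -16 + 2q = 0 gives q = 8. min AVC = 90 - 16·8 + 8^2 = 26.
For P < $26 the firm produces nothing.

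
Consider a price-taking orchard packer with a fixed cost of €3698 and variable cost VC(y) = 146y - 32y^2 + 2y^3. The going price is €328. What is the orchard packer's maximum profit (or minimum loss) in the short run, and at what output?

AVC = 146 - 32y + 2y^2; min AVC = €18 at y = 8. Since P = €328 ≥ min AVC, the firm produces.
With MC = 146 - 64y + 6y^2, P = MC on the upward-sloping part at y* = 13.
TR = 328·13 = 4264. TC = 3698 + 884 = 4582. Profit = 4264 − 4582 = -€318.
By producing, the firm covers all variable cost plus €3380 of fixed cost; shutting down would lose the full €3698.

Profit = -€318 at y = 13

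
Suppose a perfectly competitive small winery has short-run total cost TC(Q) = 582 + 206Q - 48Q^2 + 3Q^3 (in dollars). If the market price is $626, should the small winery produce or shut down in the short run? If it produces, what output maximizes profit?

Produce at Q = 14

Variable cost is VC = 206Q - 48Q^2 + 3Q^3, so AVC = VC/Q = 206 - 48Q + 3Q^2 and MC = dTC/dQ = 206 - 96Q + 9Q^2.
AVC hits its minimum where MC = AVC, at Q = 8, giving min AVC = 206 - 48·8 + 3·8^2 = $14.
Because $626 ≥ $14, revenue can cover variable cost; the firm operates.
P = MC gives -420 - 96Q + 9Q^2 = 0, with roots -10/3 and 14. Take the larger (rising MC): Q* = 14.
Check: AVC at Q = 14 is $122 ≤ P, so revenue covers variable cost.
Profit = P·Q − TC = 626·14 − 2290 = $6474.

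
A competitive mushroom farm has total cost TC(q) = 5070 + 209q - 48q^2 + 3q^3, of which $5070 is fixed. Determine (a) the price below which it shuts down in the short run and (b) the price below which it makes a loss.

AVC = 209 - 48q + 3q^2; minimized at q = 8, giving min AVC = $17. That is the shutdown price.
ATC = 5070/q + 209 - 48q + 3q^2. Setting dATC/dq = −5070/q^2 − 48 + 6q = 0 gives q = 13 (since 6·13^3 − 48·13^2 = 5070).
min ATC = 5070/13 + 209 − 48·13 + 3·13^2 = $482. That is the break-even price.
For $17 ≤ P < $482 the firm produces at a loss; below $17 it shuts down.

Shutdown price = $17; break-even price = $482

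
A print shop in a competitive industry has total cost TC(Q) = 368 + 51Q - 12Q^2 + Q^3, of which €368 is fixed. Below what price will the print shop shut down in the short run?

€15 per unit

The shutdown price is the minimum of AVC. VC = 51Q - 12Q^2 + Q^3, so AVC = 51 - 12Q + Q^2.
At the minimum of AVC, MC = AVC. MC = 51 - 24Q + 3Q^2; setting MC = AVC gives 2Q^2 - 12Q = 0, so Q = 6. min AVC = 15.
The firm shuts down for any P below €15.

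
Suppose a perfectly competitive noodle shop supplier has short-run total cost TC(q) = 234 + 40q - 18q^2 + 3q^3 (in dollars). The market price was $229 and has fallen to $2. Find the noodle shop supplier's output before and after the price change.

Output falls from 7 to 0 (the firm shuts down)

MC = 40 - 36q + 9q^2; the shutdown threshold is min AVC = $13 (at q = 3).
With P = $229 above the shutdown price, P = MC gives q = 7.
At P = $2 < min AVC = $13, price no longer covers variable cost at any output, so the firm shuts down: q = 0.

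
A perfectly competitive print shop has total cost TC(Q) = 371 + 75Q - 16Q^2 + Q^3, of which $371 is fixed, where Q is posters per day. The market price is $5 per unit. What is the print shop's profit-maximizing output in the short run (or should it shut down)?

Variable cost is VC = 75Q - 16Q^2 + Q^3, so AVC = VC/Q = 75 - 16Q + Q^2 and MC = dTC/dQ = 75 - 32Q + 3Q^2.
AVC is minimized where dAVC/dQ = -16 + 2Q = 0, at Q = 8; min AVC = 75 - 16·8 + 8^2 = $11.
Since P = $5 < min AVC = $11, price fails to cover variable cost at any output.
Shutting down limits the loss to fixed cost, $371.

Shut down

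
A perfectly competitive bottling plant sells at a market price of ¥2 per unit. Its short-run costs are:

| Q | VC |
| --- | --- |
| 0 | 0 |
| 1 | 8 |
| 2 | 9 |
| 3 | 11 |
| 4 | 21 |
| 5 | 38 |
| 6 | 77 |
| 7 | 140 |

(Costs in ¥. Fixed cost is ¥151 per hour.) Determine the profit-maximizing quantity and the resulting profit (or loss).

Tabulate TR − TC: Q=0: -151; Q=1: -157; Q=2: -156; Q=3: -156; Q=4: -164; Q=5: -179; Q=6: -216; Q=7: -277.
Profit is highest at Q = 0. Equivalently, the lowest AVC in the table is 11/3 ≈ ¥3.67 at Q = 3, and P = ¥2 falls below it — price never covers variable cost, so the firm shuts down and loses only its fixed cost.

Q = 0 (shut down); profit = -¥151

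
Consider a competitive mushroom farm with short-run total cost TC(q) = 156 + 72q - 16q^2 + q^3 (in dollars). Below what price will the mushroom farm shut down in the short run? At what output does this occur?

The firm shuts down when price falls below the minimum of average variable cost. AVC = VC/q = 72 - 16q + q^2.
dAVC/dq = -16 + 2q = 0 gives q = 8. min AVC = 72 - 16·8 + 8^2 = 8.
The firm shuts down for any P below $8.

$8 per unit, at q = 8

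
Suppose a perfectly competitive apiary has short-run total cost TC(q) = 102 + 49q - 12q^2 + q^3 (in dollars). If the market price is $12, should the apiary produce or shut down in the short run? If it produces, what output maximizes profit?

Shut down

Strip out fixed cost: VC = 49q - 12q^2 + q^3. Then AVC = 49 - 12q + q^2 and MC = 49 - 24q + 3q^2.
The AVC parabola has its vertex at q = 12/2 = 6, where AVC = 49 - 12·6 + 6^2 = $13.
With P < min AVC ($12 < $13), every unit sold adds to the loss.
Shutting down limits the loss to fixed cost, $102.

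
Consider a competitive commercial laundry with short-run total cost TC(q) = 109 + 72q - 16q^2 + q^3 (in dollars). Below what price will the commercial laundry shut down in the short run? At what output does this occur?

$8 per unit, at q = 8

The shutdown price is the minimum of AVC. VC = 72q - 16q^2 + q^3, so AVC = 72 - 16q + q^2.
dAVC/dq = -16 + 2q = 0 gives q = 8. min AVC = 72 - 16·8 + 8^2 = 8.
So the shutdown price is $8.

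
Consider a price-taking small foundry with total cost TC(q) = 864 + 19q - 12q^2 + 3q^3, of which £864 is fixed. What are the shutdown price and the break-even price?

Shutdown price = min AVC. AVC = 19 - 12q + 3q^2, with vertex at q = 2 and minimum £7.
ATC = 864/q + 19 - 12q + 3q^2. Setting dATC/dq = −864/q^2 − 12 + 6q = 0 gives q = 6 (since 6·6^3 − 12·6^2 = 864).
min ATC = 864/6 + 19 − 12·6 + 3·6^2 = £199. That is the break-even price.
Between these two prices the firm operates at a loss; above £199 it earns a profit.

Shutdown price = £7; break-even price = £199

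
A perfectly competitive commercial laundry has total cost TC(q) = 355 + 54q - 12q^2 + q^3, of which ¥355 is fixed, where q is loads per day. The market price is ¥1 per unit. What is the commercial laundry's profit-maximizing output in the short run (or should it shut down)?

Shut down

Strip out fixed cost: VC = 54q - 12q^2 + q^3. Then AVC = 54 - 12q + q^2 and MC = 54 - 24q + 3q^2.
The AVC parabola has its vertex at q = 12/2 = 6, where AVC = 54 - 12·6 + 6^2 = ¥18.
P = ¥1 lies below min AVC = ¥18; no output level covers variable cost.
The firm minimizes its loss by shutting down and losing only its fixed cost of ¥355.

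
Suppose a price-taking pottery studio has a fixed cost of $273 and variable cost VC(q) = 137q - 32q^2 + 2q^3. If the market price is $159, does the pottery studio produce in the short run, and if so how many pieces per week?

Produce at q = 11

From TC, MC = TC'(q) = 137 - 64q + 6q^2 and AVC = VC/q = 137 - 32q + 2q^2.
The AVC parabola has its vertex at q = 32/4 = 8, where AVC = 137 - 32·8 + 2·8^2 = $9.
P = $159 exceeds min AVC = $9, so the firm stays open.
Set P = MC: 159 = 137 - 64q + 6q^2 → -22 - 64q + 6q^2 = 0. The roots are q = -1/3 and q = 11; the profit-maximizing output is on the rising part of MC, so q* = 11.
Check: AVC at q = 11 is $27 ≤ P, so revenue covers variable cost.
Profit = P·q − TC = 159·11 − 570 = $1179.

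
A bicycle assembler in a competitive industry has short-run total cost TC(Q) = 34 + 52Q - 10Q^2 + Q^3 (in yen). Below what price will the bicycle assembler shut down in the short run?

The shutdown price is the minimum of AVC. VC = 52Q - 10Q^2 + Q^3, so AVC = 52 - 10Q + Q^2.
At the minimum of AVC, MC = AVC. MC = 52 - 20Q + 3Q^2; setting MC = AVC gives 2Q^2 - 10Q = 0, so Q = 5. min AVC = 27.
The firm shuts down for any P below ¥27.

¥27 per unit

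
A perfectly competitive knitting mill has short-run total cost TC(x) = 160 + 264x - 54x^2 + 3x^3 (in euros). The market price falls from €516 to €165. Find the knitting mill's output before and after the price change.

Output falls from 14 to 11

MC = 264 - 108x + 9x^2; the shutdown threshold is min AVC = €21 (at x = 9).
With P = €516 above the shutdown price, P = MC gives x = 14.
At P = €165 ≥ min AVC, set P = MC: x = 11. The firm stays open but cuts output.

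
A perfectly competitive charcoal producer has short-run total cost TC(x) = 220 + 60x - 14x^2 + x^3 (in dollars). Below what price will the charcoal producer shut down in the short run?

The shutdown price is the minimum of AVC. VC = 60x - 14x^2 + x^3, so AVC = 60 - 14x + x^2.
At the minimum of AVC, MC = AVC. MC = 60 - 28x + 3x^2; setting MC = AVC gives 2x^2 - 14x = 0, so x = 7. min AVC = 11.
The firm shuts down for any P below $11.

$11 per unit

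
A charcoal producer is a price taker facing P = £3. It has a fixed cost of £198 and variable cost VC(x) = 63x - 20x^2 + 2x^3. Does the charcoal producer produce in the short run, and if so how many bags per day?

Shut down

Strip out fixed cost: VC = 63x - 20x^2 + 2x^3. Then AVC = 63 - 20x + 2x^2 and MC = 63 - 40x + 6x^2.
The AVC parabola has its vertex at x = 20/4 = 5, where AVC = 63 - 20·5 + 2·5^2 = £13.
Since P = £3 < min AVC = £13, price fails to cover variable cost at any output.
Shutting down limits the loss to fixed cost, £198.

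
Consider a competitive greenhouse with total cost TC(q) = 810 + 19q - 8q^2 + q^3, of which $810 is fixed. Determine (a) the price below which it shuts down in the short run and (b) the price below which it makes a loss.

Shutdown price = $3; break-even price = $118

AVC = 19 - 8q + q^2; minimized at q = 4, giving min AVC = $3. That is the shutdown price.
ATC = 810/q + 19 - 8q + q^2. Setting dATC/dq = −810/q^2 − 8 + 2q = 0 gives q = 9 (since 2·9^3 − 8·9^2 = 810).
min ATC = 810/9 + 19 − 8·9 + 9^2 = $118. That is the break-even price.
Between these two prices the firm operates at a loss; above $118 it earns a profit.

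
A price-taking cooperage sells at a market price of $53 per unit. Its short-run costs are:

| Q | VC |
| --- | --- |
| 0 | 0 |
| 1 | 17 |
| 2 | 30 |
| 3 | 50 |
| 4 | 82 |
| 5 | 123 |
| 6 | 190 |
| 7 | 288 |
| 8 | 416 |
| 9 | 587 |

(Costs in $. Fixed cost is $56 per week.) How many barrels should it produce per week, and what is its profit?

Q = 5; profit = $86

Tabulate TR − TC: Q=0: -56; Q=1: -20; Q=2: 20; Q=3: 53; Q=4: 74; Q=5: 86; Q=6: 72; Q=7: 27; Q=8: -48; Q=9: -166.
Profit is maximized at Q = 5. AVC there is 123/5 = $24.60 ≤ P, so producing beats shutting down (which would give -$56).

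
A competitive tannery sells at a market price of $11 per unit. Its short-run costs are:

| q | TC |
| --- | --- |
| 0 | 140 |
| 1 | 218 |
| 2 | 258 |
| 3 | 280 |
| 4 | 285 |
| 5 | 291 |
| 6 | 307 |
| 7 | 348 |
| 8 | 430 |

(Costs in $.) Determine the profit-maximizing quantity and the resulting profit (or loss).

Tabulate TR − TC: q=0: -140; q=1: -207; q=2: -236; q=3: -247; q=4: -241; q=5: -236; q=6: -241; q=7: -271; q=8: -342.
Profit is highest at q = 0. Equivalently, the lowest AVC in the table is 167/6 ≈ $27.83 at q = 6, and P = $11 falls below it — price never covers variable cost, so the firm shuts down and loses only its fixed cost.

q = 0 (shut down); profit = -$140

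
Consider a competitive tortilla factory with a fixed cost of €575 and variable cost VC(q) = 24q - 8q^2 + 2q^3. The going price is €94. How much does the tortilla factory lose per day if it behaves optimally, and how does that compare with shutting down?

Profit = -€275 at q = 5

AVC = 24 - 8q + 2q^2 has its minimum €16 at q = 2; price €94 clears that bar, so the firm operates.
With MC = 24 - 16q + 6q^2, P = MC on the upward-sloping part at q* = 5.
TR = 94·5 = 470. TC = 575 + 170 = 745. Profit = 470 − 745 = -€275.
By producing, the firm covers all variable cost plus €300 of fixed cost; shutting down would lose the full €575.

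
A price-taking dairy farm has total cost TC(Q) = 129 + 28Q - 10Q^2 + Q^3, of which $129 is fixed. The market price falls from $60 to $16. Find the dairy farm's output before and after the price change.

MC = 28 - 20Q + 3Q^2; the shutdown threshold is min AVC = $3 (at Q = 5).
At P = $60 ≥ min AVC, set P = MC on the rising branch: Q = 8.
At P = $16 ≥ min AVC, set P = MC: Q = 6. The firm stays open but cuts output.

Output falls from 8 to 6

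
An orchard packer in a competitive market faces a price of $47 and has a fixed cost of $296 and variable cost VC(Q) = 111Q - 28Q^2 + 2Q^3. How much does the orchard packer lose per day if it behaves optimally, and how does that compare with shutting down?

Profit = -$40 at Q = 8

AVC = 111 - 28Q + 2Q^2 has its minimum $13 at Q = 7; price $47 clears that bar, so the firm operates.
With MC = 111 - 56Q + 6Q^2, P = MC on the upward-sloping part at Q* = 8.
TR = 47·8 = 376. TC = 296 + 120 = 416. Profit = 376 − 416 = -$40.
That loss of $40 beats the $296 the firm would lose by shutting down; producing recovers $256 of fixed cost.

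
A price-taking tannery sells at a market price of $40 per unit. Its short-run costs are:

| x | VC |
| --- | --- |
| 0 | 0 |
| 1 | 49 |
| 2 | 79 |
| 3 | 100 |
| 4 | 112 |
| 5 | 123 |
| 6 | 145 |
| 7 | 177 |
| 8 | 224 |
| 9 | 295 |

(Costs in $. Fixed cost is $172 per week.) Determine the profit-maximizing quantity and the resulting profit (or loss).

x = 7; profit = -$69

Compute π = P·x − TC at each output: x=0: -172; x=1: -181; x=2: -171; x=3: -152; x=4: -124; x=5: -95; x=6: -77; x=7: -69; x=8: -76; x=9: -107.
Profit is maximized at x = 7. AVC there is 177/7 = $25.29 ≤ P, so producing beats shutting down (which would give -$172).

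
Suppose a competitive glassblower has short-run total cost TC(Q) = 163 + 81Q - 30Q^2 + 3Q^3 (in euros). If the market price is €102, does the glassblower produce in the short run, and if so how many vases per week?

Produce at Q = 7

Strip out fixed cost: VC = 81Q - 30Q^2 + 3Q^3. Then AVC = 81 - 30Q + 3Q^2 and MC = 81 - 60Q + 9Q^2.
The AVC parabola has its vertex at Q = 30/6 = 5, where AVC = 81 - 30·5 + 3·5^2 = €6.
Since P = €102 ≥ min AVC = €6, price covers variable cost and the firm should produce.
Solving P = MC: -21 - 60Q + 9Q^2 = 0 ⇒ Q = -1/3 or 7. On the upward-sloping branch, Q* = 7.
Check: AVC at Q = 7 is €18 ≤ P, so revenue covers variable cost.
Profit = P·Q − TC = 102·7 − 289 = €425.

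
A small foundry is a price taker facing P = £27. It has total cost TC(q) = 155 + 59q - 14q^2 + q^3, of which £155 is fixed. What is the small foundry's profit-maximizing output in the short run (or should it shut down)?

Strip out fixed cost: VC = 59q - 14q^2 + q^3. Then AVC = 59 - 14q + q^2 and MC = 59 - 28q + 3q^2.
AVC hits its minimum where MC = AVC, at q = 7, giving min AVC = 59 - 14·7 + 7^2 = £10.
P = £27 exceeds min AVC = £10, so the firm stays open.
Solving P = MC: 32 - 28q + 3q^2 = 0 ⇒ q = 4/3 or 8. On the upward-sloping branch, q* = 8.
Check: AVC at q = 8 is £11 ≤ P, so revenue covers variable cost.
Profit = P·q − TC = 27·8 − 243 = -£27, a loss, but smaller than the £155 fixed cost the firm would lose by shutting down.

Produce at q = 8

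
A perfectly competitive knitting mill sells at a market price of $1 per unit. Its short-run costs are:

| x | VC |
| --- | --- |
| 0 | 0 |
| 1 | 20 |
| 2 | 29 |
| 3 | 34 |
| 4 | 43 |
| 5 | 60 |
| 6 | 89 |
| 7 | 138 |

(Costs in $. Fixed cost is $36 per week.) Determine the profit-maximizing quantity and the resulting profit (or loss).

Tabulate TR − TC: x=0: -36; x=1: -55; x=2: -63; x=3: -67; x=4: -75; x=5: -91; x=6: -119; x=7: -167.
Profit is highest at x = 0. Equivalently, the lowest AVC in the table is 43/4 ≈ $10.75 at x = 4, and P = $1 falls below it — price never covers variable cost, so the firm shuts down and loses only its fixed cost.

x = 0 (shut down); profit = -$36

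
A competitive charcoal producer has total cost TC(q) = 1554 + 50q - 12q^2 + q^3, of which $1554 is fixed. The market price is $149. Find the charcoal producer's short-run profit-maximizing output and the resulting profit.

AVC = 50 - 12q + q^2; min AVC = $14 at q = 6. Since P = $149 ≥ min AVC, the firm produces.
MC = 50 - 24q + 3q^2. Setting P = MC and taking the root on the rising branch gives q* = 11.
TR = 149·11 = 1639. TC = 1554 + 429 = 1983. Profit = 1639 − 1983 = -$344.
By producing, the firm covers all variable cost plus $1210 of fixed cost; shutting down would lose the full $1554.

Profit = -$344 at q = 11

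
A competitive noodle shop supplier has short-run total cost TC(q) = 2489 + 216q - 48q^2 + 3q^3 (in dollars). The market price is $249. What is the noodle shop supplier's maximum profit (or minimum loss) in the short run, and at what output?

Profit = -$311 at q = 11

AVC = 216 - 48q + 3q^2; min AVC = $24 at q = 8. Since P = $249 ≥ min AVC, the firm produces.
With MC = 216 - 96q + 9q^2, P = MC on the upward-sloping part at q* = 11.
TR = 249·11 = 2739. TC = 2489 + 561 = 3050. Profit = 2739 − 3050 = -$311.
Shutting down would mean losing the fixed cost of $2489, so operating at a loss of $311 is better by $2178.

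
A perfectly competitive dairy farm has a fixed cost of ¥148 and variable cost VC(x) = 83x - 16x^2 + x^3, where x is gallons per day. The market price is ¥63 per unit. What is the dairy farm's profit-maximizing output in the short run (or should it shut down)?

Strip out fixed cost: VC = 83x - 16x^2 + x^3. Then AVC = 83 - 16x + x^2 and MC = 83 - 32x + 3x^2.
AVC is minimized where dAVC/dx = -16 + 2x = 0, at x = 8; min AVC = 83 - 16·8 + 8^2 = ¥19.
Since P = ¥63 ≥ min AVC = ¥19, price covers variable cost and the firm should produce.
Solving P = MC: 20 - 32x + 3x^2 = 0 ⇒ x = 2/3 or 10. On the upward-sloping branch, x* = 10.
Check: AVC at x = 10 is ¥23 ≤ P, so revenue covers variable cost.
Profit = P·x − TC = 63·10 − 378 = ¥252.

Produce at x = 10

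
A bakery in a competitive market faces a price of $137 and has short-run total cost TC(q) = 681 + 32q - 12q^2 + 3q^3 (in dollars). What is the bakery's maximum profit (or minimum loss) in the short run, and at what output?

AVC = 32 - 12q + 3q^2 has its minimum $20 at q = 2; price $137 clears that bar, so the firm operates.
With MC = 32 - 24q + 9q^2, P = MC on the upward-sloping part at q* = 5.
TR = 137·5 = 685. TC = 681 + 235 = 916. Profit = 685 − 916 = -$231.
That loss of $231 beats the $681 the firm would lose by shutting down; producing recovers $450 of fixed cost.

Profit = -$231 at q = 5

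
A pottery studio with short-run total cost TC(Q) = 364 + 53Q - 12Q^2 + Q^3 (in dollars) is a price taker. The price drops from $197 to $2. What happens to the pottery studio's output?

AVC = 53 - 12Q + Q^2, minimized at Q = 6 where min AVC = $17. MC = 53 - 24Q + 3Q^2.
At P = $197 ≥ min AVC, set P = MC on the rising branch: Q = 12.
At P = $2 < min AVC = $17, price no longer covers variable cost at any output, so the firm shuts down: Q = 0.

Output falls from 12 to 0 (the firm shuts down)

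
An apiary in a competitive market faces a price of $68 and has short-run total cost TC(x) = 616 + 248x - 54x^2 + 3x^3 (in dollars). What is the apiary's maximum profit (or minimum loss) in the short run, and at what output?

Profit = -$16 at x = 10

AVC = 248 - 54x + 3x^2; min AVC = $5 at x = 9. Since P = $68 ≥ min AVC, the firm produces.
With MC = 248 - 108x + 9x^2, P = MC on the upward-sloping part at x* = 10.
TR = 68·10 = 680. TC = 616 + 80 = 696. Profit = 680 − 696 = -$16.
By producing, the firm covers all variable cost plus $600 of fixed cost; shutting down would lose the full $616.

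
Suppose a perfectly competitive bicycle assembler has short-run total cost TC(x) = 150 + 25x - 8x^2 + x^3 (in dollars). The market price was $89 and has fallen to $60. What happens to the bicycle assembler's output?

AVC = 25 - 8x + x^2, minimized at x = 4 where min AVC = $9. MC = 25 - 16x + 3x^2.
With P = $89 above the shutdown price, P = MC gives x = 8.
At P = $60 ≥ min AVC, set P = MC: x = 7. The firm stays open but cuts output.

Output falls from 8 to 7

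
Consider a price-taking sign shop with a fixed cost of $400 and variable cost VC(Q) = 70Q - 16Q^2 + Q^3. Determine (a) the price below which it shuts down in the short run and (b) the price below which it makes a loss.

Shutdown price = $6; break-even price = $50

Shutdown price = min AVC. AVC = 70 - 16Q + Q^2, with vertex at Q = 8 and minimum $6.
ATC = 400/Q + 70 - 16Q + Q^2. Setting dATC/dQ = −400/Q^2 − 16 + 2Q = 0 gives Q = 10 (since 2·10^3 − 16·10^2 = 400).
min ATC = 400/10 + 70 − 16·10 + 10^2 = $50. That is the break-even price.
For $6 ≤ P < $50 the firm produces at a loss; below $6 it shuts down.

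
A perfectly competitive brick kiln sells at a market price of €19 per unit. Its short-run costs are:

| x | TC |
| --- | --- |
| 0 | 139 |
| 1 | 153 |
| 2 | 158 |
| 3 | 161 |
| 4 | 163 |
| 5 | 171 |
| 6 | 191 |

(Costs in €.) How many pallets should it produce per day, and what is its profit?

Tabulate TR − TC: x=0: -139; x=1: -134; x=2: -120; x=3: -104; x=4: -87; x=5: -76; x=6: -77.
Profit is maximized at x = 5. AVC there is 32/5 = €6.40 ≤ P, so producing beats shutting down (which would give -€139).

x = 5; profit = -€76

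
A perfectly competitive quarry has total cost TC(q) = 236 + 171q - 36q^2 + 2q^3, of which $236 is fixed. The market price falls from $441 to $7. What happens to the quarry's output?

MC = 171 - 72q + 6q^2; the shutdown threshold is min AVC = $9 (at q = 9).
At P = $441 ≥ min AVC, set P = MC on the rising branch: q = 15.
At P = $7 < min AVC = $9, price no longer covers variable cost at any output, so the firm shuts down: q = 0.

Output falls from 15 to 0 (the firm shuts down)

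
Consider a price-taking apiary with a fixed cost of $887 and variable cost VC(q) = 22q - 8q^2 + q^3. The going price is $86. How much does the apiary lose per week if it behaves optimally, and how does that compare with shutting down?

AVC = 22 - 8q + q^2 has its minimum $6 at q = 4; price $86 clears that bar, so the firm operates.
MC = 22 - 16q + 3q^2. Setting P = MC and taking the root on the rising branch gives q* = 8.
TR = 86·8 = 688. TC = 887 + 176 = 1063. Profit = 688 − 1063 = -$375.
That loss of $375 beats the $887 the firm would lose by shutting down; producing recovers $512 of fixed cost.

Profit = -$375 at q = 8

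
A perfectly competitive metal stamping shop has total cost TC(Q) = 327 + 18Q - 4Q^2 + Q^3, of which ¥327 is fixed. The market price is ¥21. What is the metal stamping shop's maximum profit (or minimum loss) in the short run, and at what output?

AVC = 18 - 4Q + Q^2; min AVC = ¥14 at Q = 2. Since P = ¥21 ≥ min AVC, the firm produces.
With MC = 18 - 8Q + 3Q^2, P = MC on the upward-sloping part at Q* = 3.
TR = 21·3 = 63. TC = 327 + 45 = 372. Profit = 63 − 372 = -¥309.
By producing, the firm covers all variable cost plus ¥18 of fixed cost; shutting down would lose the full ¥327.

Profit = -¥309 at Q = 3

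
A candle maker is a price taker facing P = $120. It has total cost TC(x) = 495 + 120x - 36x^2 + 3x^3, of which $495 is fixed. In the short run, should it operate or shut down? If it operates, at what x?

Produce at x = 8

Strip out fixed cost: VC = 120x - 36x^2 + 3x^3. Then AVC = 120 - 36x + 3x^2 and MC = 120 - 72x + 9x^2.
AVC hits its minimum where MC = AVC, at x = 6, giving min AVC = 120 - 36·6 + 3·6^2 = $12.
P = $120 exceeds min AVC = $12, so the firm stays open.
P = MC gives -72x + 9x^2 = 0, with roots 0 and 8. Take the larger (rising MC): x* = 8.
Check: AVC at x = 8 is $24 ≤ P, so revenue covers variable cost.
Profit = P·x − TC = 120·8 − 687 = $273.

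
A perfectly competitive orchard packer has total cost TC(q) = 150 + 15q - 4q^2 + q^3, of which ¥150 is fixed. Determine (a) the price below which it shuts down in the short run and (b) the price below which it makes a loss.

Shutdown price = min AVC. AVC = 15 - 4q + q^2, with vertex at q = 2 and minimum ¥11.
ATC = 150/q + 15 - 4q + q^2. Setting dATC/dq = −150/q^2 − 4 + 2q = 0 gives q = 5 (since 2·5^3 − 4·5^2 = 150).
min ATC = 150/5 + 15 − 4·5 + 5^2 = ¥50. That is the break-even price.
For ¥11 ≤ P < ¥50 the firm produces at a loss; below ¥11 it shuts down.

Shutdown price = ¥11; break-even price = ¥50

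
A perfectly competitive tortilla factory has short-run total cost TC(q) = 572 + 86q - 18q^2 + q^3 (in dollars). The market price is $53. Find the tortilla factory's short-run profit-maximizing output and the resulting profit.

AVC = 86 - 18q + q^2 has its minimum $5 at q = 9; price $53 clears that bar, so the firm operates.
With MC = 86 - 36q + 3q^2, P = MC on the upward-sloping part at q* = 11.
TR = 53·11 = 583. TC = 572 + 99 = 671. Profit = 583 − 671 = -$88.
That loss of $88 beats the $572 the firm would lose by shutting down; producing recovers $484 of fixed cost.

Profit = -$88 at q = 11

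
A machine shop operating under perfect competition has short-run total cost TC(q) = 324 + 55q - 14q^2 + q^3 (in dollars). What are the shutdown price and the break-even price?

Shutdown price = $6; break-even price = $46

Shutdown price = min AVC. AVC = 55 - 14q + q^2, with vertex at q = 7 and minimum $6.
ATC = 324/q + 55 - 14q + q^2. Setting dATC/dq = −324/q^2 − 14 + 2q = 0 gives q = 9 (since 2·9^3 − 14·9^2 = 324).
min ATC = 324/9 + 55 − 14·9 + 9^2 = $46. That is the break-even price.
For $6 ≤ P < $46 the firm produces at a loss; below $6 it shuts down.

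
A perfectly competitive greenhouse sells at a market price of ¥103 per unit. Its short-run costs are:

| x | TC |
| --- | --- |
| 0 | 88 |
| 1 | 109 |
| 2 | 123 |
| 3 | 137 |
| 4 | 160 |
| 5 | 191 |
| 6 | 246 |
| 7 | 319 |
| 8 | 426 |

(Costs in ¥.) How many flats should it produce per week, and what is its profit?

Compute π = P·x − TC at each output: x=0: -88; x=1: -6; x=2: 83; x=3: 172; x=4: 252; x=5: 324; x=6: 372; x=7: 402; x=8: 398.
Profit is maximized at x = 7. AVC there is 231/7 = ¥33 ≤ P, so producing beats shutting down (which would give -¥88).

x = 7; profit = ¥402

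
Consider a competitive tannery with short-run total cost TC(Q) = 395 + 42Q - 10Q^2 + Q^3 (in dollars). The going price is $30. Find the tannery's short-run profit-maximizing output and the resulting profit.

AVC = 42 - 10Q + Q^2; min AVC = $17 at Q = 5. Since P = $30 ≥ min AVC, the firm produces.
MC = 42 - 20Q + 3Q^2. Setting P = MC and taking the root on the rising branch gives Q* = 6.
TR = 30·6 = 180. TC = 395 + 108 = 503. Profit = 180 − 503 = -$323.
By producing, the firm covers all variable cost plus $72 of fixed cost; shutting down would lose the full $395.

Profit = -$323 at Q = 6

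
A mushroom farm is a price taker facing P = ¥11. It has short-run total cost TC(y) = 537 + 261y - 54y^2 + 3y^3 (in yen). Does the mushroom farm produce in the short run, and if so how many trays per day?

Variable cost is VC = 261y - 54y^2 + 3y^3, so AVC = VC/y = 261 - 54y + 3y^2 and MC = dTC/dy = 261 - 108y + 9y^2.
The AVC parabola has its vertex at y = 54/6 = 9, where AVC = 261 - 54·9 + 3·9^2 = ¥18.
Since P = ¥11 < min AVC = ¥18, price fails to cover variable cost at any output.
The firm minimizes its loss by shutting down and losing only its fixed cost of ¥537.

Shut down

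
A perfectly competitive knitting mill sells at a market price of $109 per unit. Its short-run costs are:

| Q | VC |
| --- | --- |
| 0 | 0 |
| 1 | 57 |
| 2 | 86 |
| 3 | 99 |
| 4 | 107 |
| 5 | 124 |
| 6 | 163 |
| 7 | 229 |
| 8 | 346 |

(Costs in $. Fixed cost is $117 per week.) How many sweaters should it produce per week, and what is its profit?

Q = 7; profit = $417

Tabulate TR − TC: Q=0: -117; Q=1: -65; Q=2: 15; Q=3: 111; Q=4: 212; Q=5: 304; Q=6: 374; Q=7: 417; Q=8: 409.
Profit is maximized at Q = 7. AVC there is 229/7 = $32.71 ≤ P, so producing beats shutting down (which would give -$117).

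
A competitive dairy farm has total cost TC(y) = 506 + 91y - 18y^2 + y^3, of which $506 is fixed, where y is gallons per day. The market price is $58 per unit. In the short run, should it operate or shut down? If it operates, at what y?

Produce at y = 11

Variable cost is VC = 91y - 18y^2 + y^3, so AVC = VC/y = 91 - 18y + y^2 and MC = dTC/dy = 91 - 36y + 3y^2.
AVC hits its minimum where MC = AVC, at y = 9, giving min AVC = 91 - 18·9 + 9^2 = $10.
P = $58 exceeds min AVC = $10, so the firm stays open.
P = MC gives 33 - 36y + 3y^2 = 0, with roots 1 and 11. Take the larger (rising MC): y* = 11.
Check: AVC at y = 11 is $14 ≤ P, so revenue covers variable cost.
Profit = P·y − TC = 58·11 − 660 = -$22, a loss, but smaller than the $506 fixed cost the firm would lose by shutting down.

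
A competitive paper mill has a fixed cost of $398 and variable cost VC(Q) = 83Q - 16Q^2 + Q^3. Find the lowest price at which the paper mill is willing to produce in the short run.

$19 per unit

The shutdown price is the minimum of AVC. VC = 83Q - 16Q^2 + Q^3, so AVC = 83 - 16Q + Q^2.
At the minimum of AVC, MC = AVC. MC = 83 - 32Q + 3Q^2; setting MC = AVC gives 2Q^2 - 16Q = 0, so Q = 8. min AVC = 19.
For P < $19 the firm produces nothing.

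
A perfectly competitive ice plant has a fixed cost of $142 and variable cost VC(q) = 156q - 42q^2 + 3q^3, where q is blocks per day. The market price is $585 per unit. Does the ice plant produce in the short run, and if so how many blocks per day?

From TC, MC = TC'(q) = 156 - 84q + 9q^2 and AVC = VC/q = 156 - 42q + 3q^2.
The AVC parabola has its vertex at q = 42/6 = 7, where AVC = 156 - 42·7 + 3·7^2 = $9.
P = $585 exceeds min AVC = $9, so the firm stays open.
Set P = MC: 585 = 156 - 84q + 9q^2 → -429 - 84q + 9q^2 = 0. The roots are q = -11/3 and q = 13; the profit-maximizing output is on the rising part of MC, so q* = 13.
Check: AVC at q = 13 is $117 ≤ P, so revenue covers variable cost.
Profit = P·q − TC = 585·13 − 1663 = $5942.

Produce at q = 13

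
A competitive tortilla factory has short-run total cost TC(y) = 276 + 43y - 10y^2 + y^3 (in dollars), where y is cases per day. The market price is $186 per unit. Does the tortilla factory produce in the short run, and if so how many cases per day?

Strip out fixed cost: VC = 43y - 10y^2 + y^3. Then AVC = 43 - 10y + y^2 and MC = 43 - 20y + 3y^2.
The AVC parabola has its vertex at y = 10/2 = 5, where AVC = 43 - 10·5 + 5^2 = $18.
Because $186 ≥ $18, revenue can cover variable cost; the firm operates.
Solving P = MC: -143 - 20y + 3y^2 = 0 ⇒ y = -13/3 or 11. On the upward-sloping branch, y* = 11.
Check: AVC at y = 11 is $54 ≤ P, so revenue covers variable cost.
Profit = P·y − TC = 186·11 − 870 = $1176.

Produce at y = 11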